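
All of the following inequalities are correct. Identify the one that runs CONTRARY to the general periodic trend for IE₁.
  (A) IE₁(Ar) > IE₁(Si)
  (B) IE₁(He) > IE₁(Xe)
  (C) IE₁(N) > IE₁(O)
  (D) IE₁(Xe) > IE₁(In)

(C)

The general trend: IE₁ increases across a period and decreases down a group.
(A) Ar (period 3, group 18) vs Si (period 3, group 14): the stated order agrees with the simple trend.
(B) He (period 1, group 18) vs Xe (period 5, group 18): the stated order agrees with the simple trend.
(C) N (period 2, group 15) vs O (period 2, group 16): the stated order contradicts the simple trend.
(D) Xe (period 5, group 18) vs In (period 5, group 13): the stated order agrees with the simple trend.
The exception is (C): pairing an electron in O's 2p⁴ costs repulsion energy, so O ionizes more easily than half-filled N (2p³).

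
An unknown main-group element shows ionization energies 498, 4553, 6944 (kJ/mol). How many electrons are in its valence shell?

Look for the largest jump between consecutive ionization energies: IE2/IE1 ≈ 9.1, far larger than any earlier ratio.
That jump marks the point where a core electron is being removed. So the atom has 1 valence electron.

1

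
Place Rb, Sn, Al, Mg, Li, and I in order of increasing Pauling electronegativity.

Rb, Li, Mg, Al, Sn, I

Li is in period 2, group 1; Mg is in period 3, group 2; Al is in period 3, group 13; Rb is in period 5, group 1; Sn is in period 5, group 14; I is in period 5, group 17.
Atoms toward the upper right of the periodic table pull bonding electrons most strongly.
These span different periods and groups, so the two trends combine.
Li > Rb: they share group 1; the group trend gives Li the larger value.
Mg > Li: the two effects oppose for this pair; the across-period effect wins (1.31 vs 0.98).
Al > Mg: Al lies to the right of Mg in period 3, so the across-period effect alone puts Al higher.
Sn > Al: the two effects oppose for this pair; the across-period effect wins (1.96 vs 1.61).
I > Sn: I lies to the right of Sn in period 5, so the across-period effect alone puts I higher.
Tabulated electronegativity (Pauling): Li 0.98, Mg 1.31, Al 1.61, Rb 0.82, Sn 1.96, I 2.66.
So from lowest to highest: Rb < Li < Mg < Al < Sn < I.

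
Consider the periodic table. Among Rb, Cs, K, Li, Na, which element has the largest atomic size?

Cs

Li is in period 2, group 1; Na is in period 3, group 1; K is in period 4, group 1; Rb is in period 5, group 1; Cs is in period 6, group 1.
Radius decreases left→right (rising Z_eff, same n) and increases top→bottom (higher n).
All are in group 1, so atomic radius increases down the group.
The largest atomic size among these belongs to Cs.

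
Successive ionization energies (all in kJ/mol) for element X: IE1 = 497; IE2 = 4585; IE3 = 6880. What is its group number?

Group 1

Look for the largest jump between consecutive ionization energies: IE2/IE1 ≈ 9.2, far larger than any earlier ratio.
That jump marks the point where a core electron is being removed. So the atom has 1 valence electron.
A main-group element with 1 valence electron is in group 1.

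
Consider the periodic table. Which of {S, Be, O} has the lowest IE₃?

S

IE_3 is the cost of taking one more electron from the +2 cation: S²⁺ still has 4 valence electrons; Be²⁺ is the bare [He] core; O²⁺ still has 4 valence electrons.
Pulling an electron out of a noble-gas core costs far more than removing a remaining valence electron, so Be sits at the high end of IE_3.
Valence configurations: S²⁺ [Ne]3s²3p², O²⁺ [He]2s²2p².
Approximate IE_3 values (kJ/mol): S 3357, Be 14849, O 5300.
Hence IE_3: S < O < Be.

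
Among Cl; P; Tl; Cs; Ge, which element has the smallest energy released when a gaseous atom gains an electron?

Tl

P is in period 3, group 15; Cl is in period 3, group 17; Ge is in period 4, group 14; Cs is in period 6, group 1; Tl is in period 6, group 13.
Adding an electron releases more energy for atoms nearer the top right (short of the noble gases).
Neither a single period nor a single group — weigh both effects.
Cs > Tl: this pair runs against the simple trend — see the exception note.
P > Cs: relative to Cs, both the across-period and down-group shifts push P's electron affinity up.
Ge > P: this pair runs against the simple trend — see the exception note.
Cl > Ge: both effects reinforce here, so Cl is clearly the higher of the two.
Note the exception: Cs has a higher electron affinity than Tl, contrary to the simple trend — Tl's ns²np¹ configuration gives only a small electron affinity — the sparsely filled np subshell binds an added electron weakly.
Note the exception: Ge has a higher electron affinity than P, contrary to the simple trend — adding an electron to P's half-filled np³ subshell costs electron-pairing energy.
Approximate values (kJ/mol): P 72, Cl 349, Ge 119, Cs 46, Tl 19.
The smallest energy released when a gaseous atom gains an electron among these belongs to Tl.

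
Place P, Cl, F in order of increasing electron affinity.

P, F, Cl

F is in period 2, group 17; P is in period 3, group 15; Cl is in period 3, group 17.
Electron affinity generally becomes more exothermic across a period toward the halogens and less exothermic down a group.
These span different periods and groups, so the two trends combine.
F > P: relative to P, both the across-period and down-group shifts push F's electron affinity up.
Cl > F: this pair runs against the simple trend — see the exception note.
Note the exception: Cl has a higher electron affinity than F, contrary to the simple trend — F's small 2p subshell makes the incoming electron feel strong e⁻–e⁻ repulsion, so Cl actually releases more energy on gaining an electron.
For reference (kJ/mol): F 328, P 72, Cl 349.
So from lowest to highest: P < F < Cl.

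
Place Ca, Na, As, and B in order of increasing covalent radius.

B < As < Na < Ca

B is in period 2, group 13; Na is in period 3, group 1; Ca is in period 4, group 2; As is in period 4, group 15.
Moving right in a period, electrons are added to the same shell under a stronger nuclear pull, so atoms get smaller; moving down, a new shell is opened and atoms get larger.
Here both period and group differ, so the two effects have to be weighed against each other.
As > B: period and group pull opposite ways; the down-group shift dominates (121 vs 85 pm).
Na > As: period and group pull opposite ways; the across-period shift dominates (155 vs 121 pm).
Ca > Na: the two effects oppose for this pair; the down-group effect wins (171 vs 155 pm).
Approximate values (pm): B 85, Na 155, Ca 171, As 121.
So from smallest to largest: B < As < Na < Ca.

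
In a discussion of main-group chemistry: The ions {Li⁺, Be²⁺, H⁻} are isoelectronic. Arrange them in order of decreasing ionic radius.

All of these have 2 electrons, so size is governed by nuclear charge alone: the more protons, the stronger the pull on the same electron cloud, and the smaller the ion.
Nuclear charges: Be²⁺ (Z=4), Li⁺ (Z=3), H⁻ (Z=1).
Largest to smallest: H⁻ > Li⁺ > Be²⁺.

H⁻ > Li⁺ > Be²⁺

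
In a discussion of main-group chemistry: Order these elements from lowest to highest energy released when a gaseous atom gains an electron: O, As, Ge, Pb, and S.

Pb, As, Ge, O, S

O is in period 2, group 16; S is in period 3, group 16; Ge is in period 4, group 14; As is in period 4, group 15; Pb is in period 6, group 14.
Atoms with high Z_eff and room in the valence shell (especially the halogens) have the most exothermic electron affinities.
Here both period and group differ, so the two effects have to be weighed against each other.
As > Pb: both effects reinforce here, so As is clearly the higher of the two.
Ge > As: this pair runs against the simple trend — see the exception note.
O > Ge: relative to Ge, both the across-period and down-group shifts push O's electron affinity up.
S > O: this pair runs against the simple trend — see the exception note.
Note the exception: Ge has a higher electron affinity than As, contrary to the simple trend — adding an electron to As's half-filled 4p³ is unfavourable, so Ge (4p²) has the more exothermic EA.
Note the exception: S has a higher electron affinity than O, contrary to the simple trend — the compact 2p subshell of O repels the added electron more than S's larger 3p does.
For reference (kJ/mol): O 141, S 200, Ge 119, As 78, Pb 35.
So from lowest to highest: Pb < As < Ge < O < S.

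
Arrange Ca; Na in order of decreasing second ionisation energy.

Na > Ca

The second ionization energy removes an electron from the +1 ion. For each element: Ca⁺ still has 1 valence electron; Na⁺ is the bare [Ne] core.
Core electrons are held far more tightly than valence electrons, so Na tops the IE_2 order.
The numbers (kJ/mol): Ca 1145, Na 4562.
Overall IE_2 order: Ca < Na.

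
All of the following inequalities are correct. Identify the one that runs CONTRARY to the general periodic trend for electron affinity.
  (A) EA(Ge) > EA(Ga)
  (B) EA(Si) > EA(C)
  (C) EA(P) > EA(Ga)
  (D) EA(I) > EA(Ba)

(B)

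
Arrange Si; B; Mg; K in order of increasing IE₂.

IE_2 is the cost of taking one more electron from the +1 cation: Si⁺ still has 3 valence electrons; B⁺ still has 2 valence electrons; Mg⁺ still has 1 valence electron; K⁺ is the bare [Ar] core.
Pulling an electron out of a noble-gas core costs far more than removing a remaining valence electron, so K sits at the high end of IE_2.
Valence configurations: Si⁺ [Ne]3s²3p¹, B⁺ [He]2s², Mg⁺ [Ne]3s¹.
Approximate IE_2 values (kJ/mol): Si 1577, B 2427, Mg 1451, K 3052.
So the second ionization energies run Mg < Si < B < K.

Mg < Si < B < K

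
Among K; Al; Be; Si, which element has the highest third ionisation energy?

Be

Consider each +2 ion: K²⁺ is already 1 electron into the core; Al²⁺ still has 1 valence electron; Be²⁺ is the bare [He] core; Si²⁺ still has 2 valence electrons.
Core electrons are held far more tightly than valence electrons, so K and Be top the IE_3 order.
Valence configurations: Al²⁺ [Ne]3s¹, Si²⁺ [Ne]3s².
The numbers (kJ/mol): K 4420, Al 2745, Be 14849, Si 3232.
So the third ionization energies run Al < Si < K < Be.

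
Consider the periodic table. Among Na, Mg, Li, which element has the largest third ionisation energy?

The third ionization energy removes an electron from the +2 ion. For each element: Na²⁺ is already 1 electron into the core; Mg²⁺ is the bare [Ne] core; Li²⁺ is already 1 electron into the core.
All of these are removing an electron from a noble-gas core or deeper; the smaller core (lower principal quantum number) is held far more tightly, and within a period the higher nuclear charge binds the same core more tightly.
Approximate IE_3 values (kJ/mol): Na 6910, Mg 7733, Li 11815.
Putting it together, IE_3: Na < Mg < Li.

Li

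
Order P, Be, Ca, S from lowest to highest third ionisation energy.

P < S < Ca < Be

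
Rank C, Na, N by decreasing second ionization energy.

Na > N > C

IE_2 is the cost of taking one more electron from the +1 cation: C⁺ still has 3 valence electrons; Na⁺ is the bare [Ne] core; N⁺ still has 4 valence electrons.
Breaking into a closed-shell core is much more expensive than removing a leftover valence electron — Na has the largest IE_2 here.
Valence configurations: C⁺ [He]2s²2p¹, N⁺ [He]2s²2p².
Approximate IE_2 values (kJ/mol): C 2353, Na 4562, N 2856.
So the second ionization energies run C < N < Na.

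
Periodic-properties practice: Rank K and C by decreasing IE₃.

C > K

Consider each +2 ion: K²⁺ is already 1 electron into the core; C²⁺ still has 2 valence electrons.
Usually core removal costs more than valence removal, but here the competition is close: a tightly held n=2 valence electron can cost more to remove than an n=3 core electron, so the actual values have to decide it.
Tabulated IE_3 (kJ/mol): K 4420, C 4620.
Hence IE_3: K < C.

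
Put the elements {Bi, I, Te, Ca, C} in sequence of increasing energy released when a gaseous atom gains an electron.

Ca < Bi < C < Te < I

Atoms with high Z_eff and room in the valence shell (especially the halogens) have the most exothermic electron affinities.
Here both period and group differ, so the two effects have to be weighed against each other.
Bi > Ca: period and group pull opposite ways; the across-period shift dominates (91 vs 2 kJ/mol).
C > Bi: period and group pull opposite ways; the down-group shift dominates (122 vs 91 kJ/mol).
Te > C: period and group pull opposite ways; the across-period shift dominates (190 vs 122 kJ/mol).
I > Te: both are in period 5; the period trend gives I the larger value.
For reference (kJ/mol): C 122, Ca 2, Te 190, I 295, Bi 91.
So from lowest to highest: Ca < Bi < C < Te < I.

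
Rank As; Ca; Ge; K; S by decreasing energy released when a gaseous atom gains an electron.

S > Ge > As > K > Ca

Atoms with high Z_eff and room in the valence shell (especially the halogens) have the most exothermic electron affinities.
Here both period and group differ, so the two effects have to be weighed against each other.
K > Ca: this pair runs against the simple trend — see the exception note.
As > K: As lies to the right of K in period 4, so the across-period effect alone puts As higher.
Ge > As: this pair runs against the simple trend — see the exception note.
S > Ge: both effects reinforce here, so S is clearly the higher of the two.
Note the exception: K has a higher electron affinity than Ca, contrary to the simple trend — adding an electron to Ca (ns²) has to open a new, higher-energy np subshell, which is unfavourable.
Note the exception: Ge has a higher electron affinity than As, contrary to the simple trend — adding an electron to As's half-filled 4p³ is unfavourable, so Ge (4p²) has the more exothermic EA.
Tabulated electron affinity (kJ/mol): S 200, K 48, Ca 2, Ge 119, As 78.
So from highest to lowest: S > Ge > As > K > Ca.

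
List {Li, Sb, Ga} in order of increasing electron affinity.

Ga < Li < Sb

Electron affinity generally becomes more exothermic across a period toward the halogens and less exothermic down a group.
Here both period and group differ, so the two effects have to be weighed against each other.
Li > Ga: the two effects oppose for this pair; the down-group effect wins (60 vs 29 kJ/mol).
Sb > Li: period and group pull opposite ways; the across-period shift dominates (103 vs 60 kJ/mol).
Tabulated electron affinity (kJ/mol): Li 60, Ga 29, Sb 103.
So from lowest to highest: Ga < Li < Sb.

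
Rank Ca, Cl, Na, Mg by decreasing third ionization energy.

Mg > Na > Ca > Cl

IE_3 is the cost of taking one more electron from the +2 cation: Ca²⁺ is the bare [Ar] core; Cl²⁺ still has 5 valence electrons; Na²⁺ is already 1 electron into the core; Mg²⁺ is the bare [Ne] core.
Pulling an electron out of a noble-gas core costs far more than removing a remaining valence electron, so Ca, Na and Mg sit at the high end of IE_3.
Tabulated IE_3 (kJ/mol): Ca 4912, Cl 3822, Na 6910, Mg 7733.
Putting it together, IE_3: Cl < Ca < Na < Mg.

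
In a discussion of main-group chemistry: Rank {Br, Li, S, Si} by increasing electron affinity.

Li is in period 2, group 1; Si is in period 3, group 14; S is in period 3, group 16; Br is in period 4, group 17.
Adding an electron releases more energy for atoms nearer the top right (short of the noble gases).
Neither a single period nor a single group — weigh both effects.
Si > Li: period and group pull opposite ways; the across-period shift dominates (134 vs 60 kJ/mol).
S > Si: S lies to the right of Si in period 3, so the across-period effect alone puts S higher.
Br > S: the two effects oppose for this pair; the across-period effect wins (325 vs 200 kJ/mol).
For reference (kJ/mol): Li 60, Si 134, S 200, Br 325.
So from lowest to highest: Li < Si < S < Br.

Li < Si < S < Br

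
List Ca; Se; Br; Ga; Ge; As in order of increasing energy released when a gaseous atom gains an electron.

Electron affinity generally becomes more exothermic across a period toward the halogens and less exothermic down a group.
All lie in period 4; the across-period trend (electron affinity increases left to right) applies, with the exception below.
Note the exception: Ge has a higher electron affinity than As, contrary to the simple trend — adding an electron to As's half-filled 4p³ is unfavourable, so Ge (4p²) has the more exothermic EA.
Approximate values (kJ/mol): Ca 2, Ga 29, Ge 119, As 78, Se 195, Br 325.
So from lowest to highest: Ca < Ga < As < Ge < Se < Br.

Ca, Ga, As, Ge, Se, Br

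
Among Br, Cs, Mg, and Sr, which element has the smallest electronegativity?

EN rises left→right (higher Z_eff, smaller atoms) and falls top→bottom (larger, more shielded atoms).
Here both period and group differ, so the two effects have to be weighed against each other.
Sr > Cs: relative to Cs, both the across-period and down-group shifts push Sr's electronegativity up.
Mg > Sr: they share group 2; the group trend gives Mg the larger value.
Br > Mg: period and group pull opposite ways; the across-period shift dominates (2.96 vs 1.31).
For reference (Pauling): Mg 1.31, Br 2.96, Sr 0.95, Cs 0.79.
The smallest electronegativity among these belongs to Cs.

Cs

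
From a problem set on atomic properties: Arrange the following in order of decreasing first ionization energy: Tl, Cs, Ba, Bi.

Cs is in period 6, group 1; Ba is in period 6, group 2; Tl is in period 6, group 13; Bi is in period 6, group 15.
First ionization energy rises across a period (greater Z_eff holds electrons more tightly) and falls down a group (valence electrons are farther from the nucleus).
All lie in period 6, so first ionization energy increases left to right.
So from highest to lowest: Bi > Tl > Ba > Cs.

Bi, Tl, Ba, Cs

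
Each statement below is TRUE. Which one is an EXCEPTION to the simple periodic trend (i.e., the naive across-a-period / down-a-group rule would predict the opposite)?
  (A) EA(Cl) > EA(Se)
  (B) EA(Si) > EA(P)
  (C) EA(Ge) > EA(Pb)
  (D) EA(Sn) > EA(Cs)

(B)

The general trend: electron affinity increases across a period and decreases down a group.
(A) Cl (period 3, group 17) vs Se (period 4, group 16): the stated order agrees with the simple trend.
(B) Si (period 3, group 14) vs P (period 3, group 15): the stated order contradicts the simple trend.
(C) Ge (period 4, group 14) vs Pb (period 6, group 14): the stated order agrees with the simple trend.
(D) Sn (period 5, group 14) vs Cs (period 6, group 1): the stated order agrees with the simple trend.
The exception is (B): adding an electron to P's half-filled 3p³ is unfavourable, so Si (3p²) has the more exothermic EA.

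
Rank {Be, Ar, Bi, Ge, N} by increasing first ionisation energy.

Be is in period 2, group 2; N is in period 2, group 15; Ar is in period 3, group 18; Ge is in period 4, group 14; Bi is in period 6, group 15.
First ionization energy rises across a period (greater Z_eff holds electrons more tightly) and falls down a group (valence electrons are farther from the nucleus).
Neither a single period nor a single group — weigh both effects.
Ge > Bi: period and group pull opposite ways; the down-group shift dominates (762 vs 703 kJ/mol).
Be > Ge: the two effects oppose for this pair; the down-group effect wins (900 vs 762 kJ/mol).
N > Be: both are in period 2; the period trend gives N the larger value.
Ar > N: the two effects oppose for this pair; the across-period effect wins (1521 vs 1402 kJ/mol).
For reference (kJ/mol): Be 900, N 1402, Ar 1521, Ge 762, Bi 703.
So from lowest to highest: Bi < Ge < Be < N < Ar.

Bi < Ge < Be < N < Ar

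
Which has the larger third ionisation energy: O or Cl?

Consider each +2 ion: O²⁺ still has 4 valence electrons; Cl²⁺ still has 5 valence electrons.
All are still removing valence electrons, so compare the +2 ions as you would atoms: IE_3 generally rises across a period (higher Z_eff) and falls down a group (larger shell), subject to the usual subshell exceptions.
Valence configurations: O²⁺ [He]2s²2p², Cl²⁺ [Ne]3s²3p³.
Approximate IE_3 values (kJ/mol): O 5300, Cl 3822.
Putting it together, IE_3: Cl < O.

O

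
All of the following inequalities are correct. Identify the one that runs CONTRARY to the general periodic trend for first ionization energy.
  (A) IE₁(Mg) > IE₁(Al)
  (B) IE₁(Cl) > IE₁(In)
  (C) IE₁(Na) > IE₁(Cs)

The general trend: first ionization energy increases across a period and decreases down a group.
(A) Mg (period 3, group 2) vs Al (period 3, group 13): the stated order contradicts the simple trend.
(B) Cl (period 3, group 17) vs In (period 5, group 13): the stated order agrees with the simple trend.
(C) Na (period 3, group 1) vs Cs (period 6, group 1): the stated order agrees with the simple trend.
The exception is (A): Al's single 3p electron is easier to remove than one from Mg's filled 3s².

(A)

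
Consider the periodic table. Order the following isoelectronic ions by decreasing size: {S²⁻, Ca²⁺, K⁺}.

S²⁻ > K⁺ > Ca²⁺

All of these have 18 electrons, so size is governed by nuclear charge alone: the more protons, the stronger the pull on the same electron cloud, and the smaller the ion.
Nuclear charges: Ca²⁺ (Z=20), K⁺ (Z=19), S²⁻ (Z=16).
Largest to smallest: S²⁻ > K⁺ > Ca²⁺.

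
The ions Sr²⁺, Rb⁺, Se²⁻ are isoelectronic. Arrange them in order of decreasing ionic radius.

Se²⁻ > Rb⁺ > Sr²⁺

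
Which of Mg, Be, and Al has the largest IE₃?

IE_3 is the cost of taking one more electron from the +2 cation: Mg²⁺ is the bare [Ne] core; Be²⁺ is the bare [He] core; Al²⁺ still has 1 valence electron.
Breaking into a closed-shell core is much more expensive than removing a leftover valence electron — Mg and Be have the largest IE_3 here.
The numbers (kJ/mol): Mg 7733, Be 14849, Al 2745.
Hence IE_3: Al < Mg < Be.

Be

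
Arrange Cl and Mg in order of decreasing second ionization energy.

Cl > Mg

IE_2 is the cost of taking one more electron from the +1 cation: Cl⁺ still has 6 valence electrons; Mg⁺ still has 1 valence electron.
All are still removing valence electrons, so compare the +1 ions as you would atoms: IE_2 generally rises across a period (higher Z_eff) and falls down a group (larger shell), subject to the usual subshell exceptions.
Valence configurations: Cl⁺ [Ne]3s²3p⁴, Mg⁺ [Ne]3s¹.
The numbers (kJ/mol): Cl 2298, Mg 1451.
Overall IE_2 order: Mg < Cl.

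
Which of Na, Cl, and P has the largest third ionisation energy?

Na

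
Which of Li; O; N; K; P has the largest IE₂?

Consider each +1 ion: Li⁺ is the bare [He] core; O⁺ still has 5 valence electrons; N⁺ still has 4 valence electrons; K⁺ is the bare [Ar] core; P⁺ still has 4 valence electrons.
Usually core removal costs more than valence removal, but here the competition is close: a tightly held n=2 valence electron can cost more to remove than an n=3 core electron, so the actual values have to decide it.
Valence configurations: O⁺ [He]2s²2p³, N⁺ [He]2s²2p², P⁺ [Ne]3s²3p².
The numbers (kJ/mol): Li 7298, O 3388, N 2856, K 3052, P 1907.
Putting it together, IE_2: P < N < K < O < Li.

Li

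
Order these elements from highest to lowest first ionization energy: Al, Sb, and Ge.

Al is in period 3, group 13; Ge is in period 4, group 14; Sb is in period 5, group 15.
Removing the outermost electron gets harder across a period and easier down a group.
A diagonal step moves right (one effect) and down (the opposite effect) at once.
Ge > Al: the two effects oppose for this pair; the across-period effect wins (762 vs 578 kJ/mol).
Sb > Ge: the two effects oppose for this pair; the across-period effect wins (831 vs 762 kJ/mol).
Tabulated first ionization energy (kJ/mol): Al 578, Ge 762, Sb 831.
So from highest to lowest: Sb > Ge > Al.

Sb > Ge > Al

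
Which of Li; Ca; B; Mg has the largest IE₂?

IE_2 is the cost of taking one more electron from the +1 cation: Li⁺ is the bare [He] core; Ca⁺ still has 1 valence electron; B⁺ still has 2 valence electrons; Mg⁺ still has 1 valence electron.
Core electrons are held far more tightly than valence electrons, so Li tops the IE_2 order.
Valence configurations: Ca⁺ [Ar]4s¹, B⁺ [He]2s², Mg⁺ [Ne]3s¹.
Tabulated IE_2 (kJ/mol): Li 7298, Ca 1145, B 2427, Mg 1451.
Putting it together, IE_2: Ca < Mg < B < Li.

Li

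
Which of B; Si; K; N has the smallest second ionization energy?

Si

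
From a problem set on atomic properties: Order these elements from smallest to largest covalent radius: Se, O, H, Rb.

H < O < Se < Rb

Moving right in a period, electrons are added to the same shell under a stronger nuclear pull, so atoms get smaller; moving down, a new shell is opened and atoms get larger.
Neither a single period nor a single group — weigh both effects.
O > H: the two effects oppose for this pair; the down-group effect wins (63 vs 32 pm).
Se > O: they share group 16; the group trend gives Se the larger value.
Rb > Se: relative to Se, both the across-period and down-group shifts push Rb's atomic radius up.
For reference (pm): H 32, O 63, Se 116, Rb 210.
So from smallest to largest: H < O < Se < Rb.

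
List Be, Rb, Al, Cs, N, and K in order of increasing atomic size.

Be is in period 2, group 2; N is in period 2, group 15; Al is in period 3, group 13; K is in period 4, group 1; Rb is in period 5, group 1; Cs is in period 6, group 1.
Across a period the added protons contract the valence shell; down a group each new principal shell makes the atom larger.
These span different periods and groups, so the two trends combine.
Be > N: both are in period 2; the period trend gives Be the larger value.
Al > Be: period and group pull opposite ways; the down-group shift dominates (126 vs 102 pm).
K > Al: relative to Al, both the across-period and down-group shifts push K's atomic radius up.
Rb > K: Rb sits below K in group 1, so the down-group effect alone puts Rb larger.
Cs > Rb: Cs sits below Rb in group 1, so the down-group effect alone puts Cs larger.
Tabulated atomic radius (pm): Be 102, N 71, Al 126, K 196, Rb 210, Cs 232.
So from smallest to largest: N < Be < Al < K < Rb < Cs.

N < Be < Al < K < Rb < Cs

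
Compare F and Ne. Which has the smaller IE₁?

F is in period 2, group 17; Ne is in period 2, group 18.
Removing the outermost electron gets harder across a period and easier down a group.
All lie in period 2, so first ionization energy increases left to right.
So F has the smaller IE₁ (F < Ne).

F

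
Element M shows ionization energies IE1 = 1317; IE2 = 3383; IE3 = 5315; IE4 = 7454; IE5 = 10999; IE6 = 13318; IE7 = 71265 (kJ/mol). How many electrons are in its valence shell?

6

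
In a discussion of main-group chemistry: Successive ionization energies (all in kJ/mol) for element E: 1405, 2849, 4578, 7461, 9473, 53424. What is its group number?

Look for the largest jump between consecutive ionization energies: IE6/IE5 ≈ 5.6, far larger than any earlier ratio.
That jump marks the point where a core electron is being removed. So the atom has 5 valence electrons.
A main-group element with 5 valence electrons is in group 15.

Group 15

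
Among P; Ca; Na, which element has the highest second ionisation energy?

After 1 electron has been removed, what remains? P⁺ still has 4 valence electrons; Ca⁺ still has 1 valence electron; Na⁺ is the bare [Ne] core.
Pulling an electron out of a noble-gas core costs far more than removing a remaining valence electron, so Na sits at the high end of IE_2.
Valence configurations: P⁺ [Ne]3s²3p², Ca⁺ [Ar]4s¹.
Tabulated IE_2 (kJ/mol): P 1907, Ca 1145, Na 4562.
Overall IE_2 order: Ca < P < Na.

Na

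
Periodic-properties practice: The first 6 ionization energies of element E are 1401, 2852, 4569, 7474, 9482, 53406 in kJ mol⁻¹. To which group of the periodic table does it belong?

Group 15

Look for the largest jump between consecutive ionization energies: IE6/IE5 ≈ 5.6, far larger than any earlier ratio.
That jump marks the point where a core electron is being removed. So the atom has 5 valence electrons.
A main-group element with 5 valence electrons is in group 15.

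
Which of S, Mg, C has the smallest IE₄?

S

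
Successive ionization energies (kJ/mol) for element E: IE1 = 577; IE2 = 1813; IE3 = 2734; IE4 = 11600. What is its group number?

Group 13

Look for the largest jump between consecutive ionization energies: IE4/IE3 ≈ 4.2, far larger than any earlier ratio.
That jump marks the point where a core electron is being removed. So the atom has 3 valence electrons.
A main-group element with 3 valence electrons is in group 13.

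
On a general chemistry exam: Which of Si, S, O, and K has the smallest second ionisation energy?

IE_2 is the cost of taking one more electron from the +1 cation: Si⁺ still has 3 valence electrons; S⁺ still has 5 valence electrons; O⁺ still has 5 valence electrons; K⁺ is the bare [Ar] core.
Usually core removal costs more than valence removal, but here the competition is close: a tightly held n=2 valence electron can cost more to remove than an n=3 core electron, so the actual values have to decide it.
Valence configurations: Si⁺ [Ne]3s²3p¹, S⁺ [Ne]3s²3p³, O⁺ [He]2s²2p³.
Tabulated IE_2 (kJ/mol): Si 1577, S 2252, O 3388, K 3052.
Hence IE_2: Si < S < K < O.

Si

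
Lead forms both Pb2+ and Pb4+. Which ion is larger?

Both ions have Z = 82 protons, but Pb4+ has lost more electrons, so its remaining electrons feel a larger effective nuclear charge per electron and are pulled in more tightly.
Higher positive charge → smaller ion, so Pb2+ > Pb4+.

Pb2+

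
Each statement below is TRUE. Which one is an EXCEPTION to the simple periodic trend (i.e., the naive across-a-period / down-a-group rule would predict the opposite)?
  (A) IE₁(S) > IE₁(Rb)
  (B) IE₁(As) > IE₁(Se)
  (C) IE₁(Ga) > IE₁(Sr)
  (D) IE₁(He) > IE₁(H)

(B)

The general trend: IE₁ increases across a period and decreases down a group.
(A) S (period 3, group 16) vs Rb (period 5, group 1): the stated order agrees with the simple trend.
(B) As (period 4, group 15) vs Se (period 4, group 16): the stated order contradicts the simple trend.
(C) Ga (period 4, group 13) vs Sr (period 5, group 2): the stated order agrees with the simple trend.
(D) He (period 1, group 18) vs H (period 1, group 1): the stated order agrees with the simple trend.
The exception is (B): Se (4p⁴) ionizes more easily than half-filled As (4p³).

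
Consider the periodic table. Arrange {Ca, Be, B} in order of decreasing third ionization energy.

Consider each +2 ion: Ca²⁺ is the bare [Ar] core; Be²⁺ is the bare [He] core; B²⁺ still has 1 valence electron.
Core electrons are held far more tightly than valence electrons, so Ca and Be top the IE_3 order.
The numbers (kJ/mol): Ca 4912, Be 14849, B 3660.
Putting it together, IE_3: B < Ca < Be.

Be, Ca, B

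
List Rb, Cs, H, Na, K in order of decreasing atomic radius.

Cs > Rb > K > Na > H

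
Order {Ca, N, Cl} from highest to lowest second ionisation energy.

N > Cl > Ca

IE_2 is the cost of taking one more electron from the +1 cation: Ca⁺ still has 1 valence electron; N⁺ still has 4 valence electrons; Cl⁺ still has 6 valence electrons.
All are still removing valence electrons, so compare the +1 ions as you would atoms: IE_2 generally rises across a period (higher Z_eff) and falls down a group (larger shell), subject to the usual subshell exceptions.
Valence configurations: Ca⁺ [Ar]4s¹, N⁺ [He]2s²2p², Cl⁺ [Ne]3s²3p⁴.
The numbers (kJ/mol): Ca 1145, N 2856, Cl 2298.
Putting it together, IE_2: Ca < Cl < N.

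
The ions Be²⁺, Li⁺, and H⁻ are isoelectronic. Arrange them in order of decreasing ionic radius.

All of these have 2 electrons, so size is governed by nuclear charge alone: the more protons, the stronger the pull on the same electron cloud, and the smaller the ion.
Nuclear charges: Be²⁺ (Z=4), Li⁺ (Z=3), H⁻ (Z=1).
Largest to smallest: H⁻ > Li⁺ > Be²⁺.

H⁻ > Li⁺ > Be²⁺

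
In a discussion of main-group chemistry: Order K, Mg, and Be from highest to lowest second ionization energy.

Consider each +1 ion: K⁺ is the bare [Ar] core; Mg⁺ still has 1 valence electron; Be⁺ still has 1 valence electron.
Breaking into a closed-shell core is much more expensive than removing a leftover valence electron — K has the largest IE_2 here.
Valence configurations: Mg⁺ [Ne]3s¹, Be⁺ [He]2s¹.
Approximate IE_2 values (kJ/mol): K 3052, Mg 1451, Be 1757.
Overall IE_2 order: Mg < Be < K.

K, Be, Mg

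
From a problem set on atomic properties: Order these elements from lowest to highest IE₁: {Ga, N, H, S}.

IE₁ increases left→right with effective nuclear charge and decreases top→bottom as the valence shell moves farther out.
Here both period and group differ, so the two effects have to be weighed against each other.
S > Ga: relative to Ga, both the across-period and down-group shifts push S's first ionization energy up.
H > S: the two effects oppose for this pair; the down-group effect wins (1312 vs 1000 kJ/mol).
N > H: the two effects oppose for this pair; the across-period effect wins (1402 vs 1312 kJ/mol).
Tabulated first ionization energy (kJ/mol): H 1312, N 1402, S 1000, Ga 579.
So from lowest to highest: Ga < S < H < N.

Ga, S, H, N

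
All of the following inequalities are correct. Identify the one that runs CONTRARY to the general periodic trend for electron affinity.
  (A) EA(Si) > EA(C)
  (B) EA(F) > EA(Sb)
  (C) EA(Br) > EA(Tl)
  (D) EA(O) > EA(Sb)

The general trend: electron affinity increases across a period and decreases down a group.
(A) Si (period 3, group 14) vs C (period 2, group 14): the stated order contradicts the simple trend.
(B) F (period 2, group 17) vs Sb (period 5, group 15): the stated order agrees with the simple trend.
(C) Br (period 4, group 17) vs Tl (period 6, group 13): the stated order agrees with the simple trend.
(D) O (period 2, group 16) vs Sb (period 5, group 15): the stated order agrees with the simple trend.
The exception is (A): Si's larger, more diffuse 3p orbitals accept an added electron slightly more readily than C's compact 2p.

(A)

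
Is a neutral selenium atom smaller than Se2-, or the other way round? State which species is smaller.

Forming Se2- adds 2 electrons to Se. More electron–electron repulsion in the same shell, with unchanged nuclear charge, lets the cloud expand.
An anion is larger than its parent atom: Se2- > Se.

Se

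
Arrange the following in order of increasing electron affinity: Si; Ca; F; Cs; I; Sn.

F is in period 2, group 17; Si is in period 3, group 14; Ca is in period 4, group 2; Sn is in period 5, group 14; I is in period 5, group 17; Cs is in period 6, group 1.
EA tends to increase across a period and decrease down a group, though the pattern is less regular than for IE or radius.
Here both period and group differ, so the two effects have to be weighed against each other.
Cs > Ca: this pair runs against the simple trend — see the exception note.
Sn > Cs: relative to Cs, both the across-period and down-group shifts push Sn's electron affinity up.
Si > Sn: they share group 14; the group trend gives Si the larger value.
I > Si: period and group pull opposite ways; the across-period shift dominates (295 vs 134 kJ/mol).
F > I: they share group 17; the group trend gives F the larger value.
Note the exception: Cs has a higher electron affinity than Ca, contrary to the simple trend — adding an electron to Ca (ns²) has to open a new, higher-energy np subshell, which is unfavourable.
For reference (kJ/mol): F 328, Si 134, Ca 2, Sn 107, I 295, Cs 46.
So from lowest to highest: Ca < Cs < Sn < Si < I < F.

Ca < Cs < Sn < Si < I < F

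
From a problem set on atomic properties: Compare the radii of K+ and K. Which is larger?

Forming K+ removes 1 electron from K. Fewer electrons for the same nuclear charge means less shielding and a higher Z_eff on the remaining electrons, and for main-group metals the entire outer shell is lost.
A cation is smaller than its parent atom: K+ < K.

K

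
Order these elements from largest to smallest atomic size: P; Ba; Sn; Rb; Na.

Rb > Ba > Na > Sn > P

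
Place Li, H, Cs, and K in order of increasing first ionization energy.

Removing the outermost electron gets harder across a period and easier down a group.
All are in group 1, so first ionization energy increases up the group.
So from lowest to highest: Cs < K < Li < H.

Cs < K < Li < H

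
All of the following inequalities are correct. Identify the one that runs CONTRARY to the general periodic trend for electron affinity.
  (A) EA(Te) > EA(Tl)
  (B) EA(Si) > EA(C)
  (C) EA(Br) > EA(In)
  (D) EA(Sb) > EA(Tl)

(B)

The general trend: electron affinity increases across a period and decreases down a group.
(A) Te (period 5, group 16) vs Tl (period 6, group 13): the stated order agrees with the simple trend.
(B) Si (period 3, group 14) vs C (period 2, group 14): the stated order contradicts the simple trend.
(C) Br (period 4, group 17) vs In (period 5, group 13): the stated order agrees with the simple trend.
(D) Sb (period 5, group 15) vs Tl (period 6, group 13): the stated order agrees with the simple trend.
The exception is (B): Si's larger, more diffuse 3p orbitals accept an added electron slightly more readily than C's compact 2p.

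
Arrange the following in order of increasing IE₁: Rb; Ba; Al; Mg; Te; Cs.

Mg is in period 3, group 2; Al is in period 3, group 13; Rb is in period 5, group 1; Te is in period 5, group 16; Cs is in period 6, group 1; Ba is in period 6, group 2.
Removing the outermost electron gets harder across a period and easier down a group.
Neither a single period nor a single group — weigh both effects.
Rb > Cs: they share group 1; the group trend gives Rb the larger value.
Ba > Rb: the two effects oppose for this pair; the across-period effect wins (503 vs 403 kJ/mol).
Al > Ba: both effects reinforce here, so Al is clearly the higher of the two.
Mg > Al: this pair runs against the simple trend — see the exception note.
Te > Mg: period and group pull opposite ways; the across-period shift dominates (869 vs 738 kJ/mol).
Note the exception: Mg has a higher first ionization energy than Al, contrary to the simple trend — Al's single 3p electron is easier to remove than one from Mg's filled 3s².
Approximate values (kJ/mol): Mg 738, Al 578, Rb 403, Te 869, Cs 376, Ba 503.
So from lowest to highest: Cs < Rb < Ba < Al < Mg < Te.

Cs, Rb, Ba, Al, Mg, Te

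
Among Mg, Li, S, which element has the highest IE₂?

Li

Consider each +1 ion: Mg⁺ still has 1 valence electron; Li⁺ is the bare [He] core; S⁺ still has 5 valence electrons.
Breaking into a closed-shell core is much more expensive than removing a leftover valence electron — Li has the largest IE_2 here.
Valence configurations: Mg⁺ [Ne]3s¹, S⁺ [Ne]3s²3p³.
The numbers (kJ/mol): Mg 1451, Li 7298, S 2252.
Putting it together, IE_2: Mg < S < Li.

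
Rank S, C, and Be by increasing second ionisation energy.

The second ionization energy removes an electron from the +1 ion. For each element: S⁺ still has 5 valence electrons; C⁺ still has 3 valence electrons; Be⁺ still has 1 valence electron.
All are still removing valence electrons, so compare the +1 ions as you would atoms: IE_2 generally rises across a period (higher Z_eff) and falls down a group (larger shell), subject to the usual subshell exceptions.
Valence configurations: S⁺ [Ne]3s²3p³, C⁺ [He]2s²2p¹, Be⁺ [He]2s¹.
Tabulated IE_2 (kJ/mol): S 2252, C 2353, Be 1757.
Hence IE_2: Be < S < C.

Be < S < C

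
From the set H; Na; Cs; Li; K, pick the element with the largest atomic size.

Cs

H is in period 1, group 1; Li is in period 2, group 1; Na is in period 3, group 1; K is in period 4, group 1; Cs is in period 6, group 1.
Radius decreases left→right (rising Z_eff, same n) and increases top→bottom (higher n).
All are in group 1, so atomic radius increases down the group.
The largest atomic size among these belongs to Cs.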